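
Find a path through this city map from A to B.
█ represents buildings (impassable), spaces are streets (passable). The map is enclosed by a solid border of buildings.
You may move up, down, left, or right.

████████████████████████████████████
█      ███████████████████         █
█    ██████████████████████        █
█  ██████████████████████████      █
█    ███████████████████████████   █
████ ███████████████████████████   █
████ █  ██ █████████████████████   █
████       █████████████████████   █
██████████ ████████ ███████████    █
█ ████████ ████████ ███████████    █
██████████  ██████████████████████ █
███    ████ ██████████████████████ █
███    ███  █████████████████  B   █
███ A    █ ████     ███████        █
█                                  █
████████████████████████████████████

Finding the shortest path from A to B:
Movement: cardinal only
Path length: 30 steps
Directions: down → right → right → right → right → right → right → right → right → right → right → right → right → right → right → right → right → right → right → right → right → right → right → right → up → right → right → up → right → right

Solution:

████████████████████████████████████
█      ███████████████████         █
█    ██████████████████████        █
█  ██████████████████████████      █
█    ███████████████████████████   █
████ ███████████████████████████   █
████ █  ██ █████████████████████   █
████       █████████████████████   █
██████████ ████████ ███████████    █
█ ████████ ████████ ███████████    █
██████████  ██████████████████████ █
███    ████ ██████████████████████ █
███    ███  █████████████████↱→B   █
███ A    █ ████     ███████↱→↑     █
█   ↳→→→→→→→→→→→→→→→→→→→→→→↑       █
████████████████████████████████████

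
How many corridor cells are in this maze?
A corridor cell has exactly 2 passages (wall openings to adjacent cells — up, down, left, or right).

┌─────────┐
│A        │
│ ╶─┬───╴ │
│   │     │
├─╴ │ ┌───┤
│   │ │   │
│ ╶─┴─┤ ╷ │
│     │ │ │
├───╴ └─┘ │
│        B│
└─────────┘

Counting cells with exactly 2 passages:
Total corridor cells: 21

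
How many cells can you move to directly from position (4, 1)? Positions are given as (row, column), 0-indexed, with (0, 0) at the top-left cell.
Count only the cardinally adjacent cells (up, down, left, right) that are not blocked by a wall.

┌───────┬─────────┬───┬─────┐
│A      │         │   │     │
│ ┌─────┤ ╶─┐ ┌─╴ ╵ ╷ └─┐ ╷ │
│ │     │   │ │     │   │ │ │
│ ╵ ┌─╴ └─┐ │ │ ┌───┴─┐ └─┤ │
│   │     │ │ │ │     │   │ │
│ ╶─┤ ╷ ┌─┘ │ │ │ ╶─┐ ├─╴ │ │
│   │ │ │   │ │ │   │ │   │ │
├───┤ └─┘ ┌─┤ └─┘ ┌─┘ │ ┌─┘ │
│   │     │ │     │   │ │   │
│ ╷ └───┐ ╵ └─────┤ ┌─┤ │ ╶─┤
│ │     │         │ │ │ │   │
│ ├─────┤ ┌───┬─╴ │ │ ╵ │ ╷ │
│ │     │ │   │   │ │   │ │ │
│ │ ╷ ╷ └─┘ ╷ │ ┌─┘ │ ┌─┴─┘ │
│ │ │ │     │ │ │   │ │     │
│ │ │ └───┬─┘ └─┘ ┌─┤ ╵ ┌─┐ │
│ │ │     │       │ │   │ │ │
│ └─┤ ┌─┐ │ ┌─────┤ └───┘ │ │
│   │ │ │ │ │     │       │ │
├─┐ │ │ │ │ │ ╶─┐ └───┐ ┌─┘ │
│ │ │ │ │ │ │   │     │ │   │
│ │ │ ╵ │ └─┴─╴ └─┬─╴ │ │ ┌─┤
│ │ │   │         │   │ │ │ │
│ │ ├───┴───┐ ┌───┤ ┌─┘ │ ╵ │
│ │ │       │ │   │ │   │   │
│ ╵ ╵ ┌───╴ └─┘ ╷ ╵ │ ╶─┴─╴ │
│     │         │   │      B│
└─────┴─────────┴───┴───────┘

Checking passable neighbors of (4, 1):
Neighbors: (5, 1), (4, 0)
Count: 2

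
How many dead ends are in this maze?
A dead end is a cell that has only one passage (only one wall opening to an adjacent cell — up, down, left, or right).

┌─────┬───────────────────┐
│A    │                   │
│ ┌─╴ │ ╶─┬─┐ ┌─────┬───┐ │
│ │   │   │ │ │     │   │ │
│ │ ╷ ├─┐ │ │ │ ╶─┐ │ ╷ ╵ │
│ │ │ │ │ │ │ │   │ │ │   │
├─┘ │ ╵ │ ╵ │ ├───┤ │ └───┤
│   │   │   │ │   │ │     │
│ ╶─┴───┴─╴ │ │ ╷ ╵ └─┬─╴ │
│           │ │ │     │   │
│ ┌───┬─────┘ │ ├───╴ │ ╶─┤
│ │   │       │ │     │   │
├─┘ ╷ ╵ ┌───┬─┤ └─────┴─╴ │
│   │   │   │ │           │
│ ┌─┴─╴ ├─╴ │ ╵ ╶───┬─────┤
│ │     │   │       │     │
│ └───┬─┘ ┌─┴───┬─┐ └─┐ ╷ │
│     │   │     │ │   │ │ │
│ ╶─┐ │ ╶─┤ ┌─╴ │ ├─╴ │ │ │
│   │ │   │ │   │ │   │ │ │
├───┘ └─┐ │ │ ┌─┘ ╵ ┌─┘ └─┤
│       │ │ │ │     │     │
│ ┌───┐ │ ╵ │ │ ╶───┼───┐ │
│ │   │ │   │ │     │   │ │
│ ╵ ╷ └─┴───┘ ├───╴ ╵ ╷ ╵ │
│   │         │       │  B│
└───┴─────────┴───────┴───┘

Checking each cell for number of passages:

Dead ends found at positions:
  (1, 5)
  (2, 0)
  (2, 3)
  (2, 8)
  (5, 0)
  (5, 8)
  (6, 4)
  (6, 6)
  (7, 1)
  (7, 10)
  (8, 8)
  (9, 1)
  (9, 12)
  (10, 10)
  (11, 3)
  (12, 7)
Total dead ends: 16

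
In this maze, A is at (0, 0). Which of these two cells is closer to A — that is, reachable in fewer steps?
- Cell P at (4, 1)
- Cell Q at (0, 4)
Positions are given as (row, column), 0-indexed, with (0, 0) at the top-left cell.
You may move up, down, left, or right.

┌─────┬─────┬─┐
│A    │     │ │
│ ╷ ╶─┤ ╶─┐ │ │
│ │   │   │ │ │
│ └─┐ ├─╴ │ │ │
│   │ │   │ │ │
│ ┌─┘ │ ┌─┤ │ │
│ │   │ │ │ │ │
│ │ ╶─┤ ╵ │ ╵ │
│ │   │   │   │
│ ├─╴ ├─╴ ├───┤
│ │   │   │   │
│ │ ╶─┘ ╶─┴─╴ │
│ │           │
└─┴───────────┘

Shortest path A → P at (4, 1): 7 steps
Shortest path A → Q at (0, 4): 24 steps

P is closer (7 steps vs 24 steps).

Path to P:

┌─────┬─────┬─┐
│A ↓  │     │ │
│ ╷ ╶─┤ ╶─┐ │ │
│ │↳ ↓│   │ │ │
│ └─┐ ├─╴ │ │ │
│   │↓│   │ │ │
│ ┌─┘ │ ┌─┤ │ │
│ │↓ ↲│ │ │ │ │
│ │ ╶─┤ ╵ │ ╵ │
│ │P  │   │   │
│ ├─╴ ├─╴ ├───┤
│ │   │   │   │
│ │ ╶─┘ ╶─┴─╴ │
│ │           │
└─┴───────────┘

Path to Q:

┌─────┬─────┬─┐
│A ↓  │↱ Q  │ │
│ ╷ ╶─┤ ╶─┐ │ │
│ │↳ ↓│↑ ↰│ │ │
│ └─┐ ├─╴ │ │ │
│   │↓│↱ ↑│ │ │
│ ┌─┘ │ ┌─┤ │ │
│ │↓ ↲│↑│ │ │ │
│ │ ╶─┤ ╵ │ ╵ │
│ │↳ ↓│↑ ↰│   │
│ ├─╴ ├─╴ ├───┤
│ │↓ ↲│↱ ↑│   │
│ │ ╶─┘ ╶─┴─╴ │
│ │↳ → ↑      │
└─┴───────────┘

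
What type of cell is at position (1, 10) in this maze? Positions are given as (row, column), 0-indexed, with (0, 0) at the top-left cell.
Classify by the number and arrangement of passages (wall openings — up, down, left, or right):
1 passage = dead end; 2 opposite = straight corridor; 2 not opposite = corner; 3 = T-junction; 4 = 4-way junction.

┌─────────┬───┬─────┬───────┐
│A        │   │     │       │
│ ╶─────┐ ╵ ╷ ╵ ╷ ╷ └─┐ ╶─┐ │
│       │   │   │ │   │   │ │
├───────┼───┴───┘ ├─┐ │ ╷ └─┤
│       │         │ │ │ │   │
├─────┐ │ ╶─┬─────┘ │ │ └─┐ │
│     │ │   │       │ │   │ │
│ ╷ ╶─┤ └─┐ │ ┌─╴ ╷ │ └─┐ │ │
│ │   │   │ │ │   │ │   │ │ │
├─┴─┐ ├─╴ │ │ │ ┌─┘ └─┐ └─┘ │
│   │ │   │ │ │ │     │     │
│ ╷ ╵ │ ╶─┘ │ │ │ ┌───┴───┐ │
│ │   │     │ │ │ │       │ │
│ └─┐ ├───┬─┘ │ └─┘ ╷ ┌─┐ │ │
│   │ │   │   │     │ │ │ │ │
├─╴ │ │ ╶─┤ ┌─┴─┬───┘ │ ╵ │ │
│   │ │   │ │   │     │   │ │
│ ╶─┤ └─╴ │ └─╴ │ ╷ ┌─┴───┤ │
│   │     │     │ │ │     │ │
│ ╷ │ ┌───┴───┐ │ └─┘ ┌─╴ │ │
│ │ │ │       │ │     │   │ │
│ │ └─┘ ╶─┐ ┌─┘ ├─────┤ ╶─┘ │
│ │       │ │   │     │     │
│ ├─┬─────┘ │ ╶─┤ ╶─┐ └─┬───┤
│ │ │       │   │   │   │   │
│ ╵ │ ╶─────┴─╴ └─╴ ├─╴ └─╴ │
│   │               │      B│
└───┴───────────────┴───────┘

Checking cell at (1, 10):
Number of passages: 2
Cell type: corner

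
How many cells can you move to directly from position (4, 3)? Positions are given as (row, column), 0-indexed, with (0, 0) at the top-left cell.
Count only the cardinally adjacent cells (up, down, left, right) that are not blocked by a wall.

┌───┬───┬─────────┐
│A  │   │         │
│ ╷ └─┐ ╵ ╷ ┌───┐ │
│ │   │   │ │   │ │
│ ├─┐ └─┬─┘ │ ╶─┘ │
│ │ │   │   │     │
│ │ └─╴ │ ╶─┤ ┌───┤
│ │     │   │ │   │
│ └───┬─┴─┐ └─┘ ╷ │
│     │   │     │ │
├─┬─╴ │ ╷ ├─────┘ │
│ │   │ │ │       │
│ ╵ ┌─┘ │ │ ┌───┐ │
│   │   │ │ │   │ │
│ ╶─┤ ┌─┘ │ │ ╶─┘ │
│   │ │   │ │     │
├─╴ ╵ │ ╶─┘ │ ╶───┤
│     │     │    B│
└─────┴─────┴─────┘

Checking passable neighbors of (4, 3):
Neighbors: (5, 3), (4, 4)
Count: 2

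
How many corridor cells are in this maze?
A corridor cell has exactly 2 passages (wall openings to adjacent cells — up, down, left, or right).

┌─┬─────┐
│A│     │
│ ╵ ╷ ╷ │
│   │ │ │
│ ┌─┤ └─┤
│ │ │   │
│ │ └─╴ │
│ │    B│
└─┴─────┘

Counting cells with exactly 2 passages:
Total corridor cells: 10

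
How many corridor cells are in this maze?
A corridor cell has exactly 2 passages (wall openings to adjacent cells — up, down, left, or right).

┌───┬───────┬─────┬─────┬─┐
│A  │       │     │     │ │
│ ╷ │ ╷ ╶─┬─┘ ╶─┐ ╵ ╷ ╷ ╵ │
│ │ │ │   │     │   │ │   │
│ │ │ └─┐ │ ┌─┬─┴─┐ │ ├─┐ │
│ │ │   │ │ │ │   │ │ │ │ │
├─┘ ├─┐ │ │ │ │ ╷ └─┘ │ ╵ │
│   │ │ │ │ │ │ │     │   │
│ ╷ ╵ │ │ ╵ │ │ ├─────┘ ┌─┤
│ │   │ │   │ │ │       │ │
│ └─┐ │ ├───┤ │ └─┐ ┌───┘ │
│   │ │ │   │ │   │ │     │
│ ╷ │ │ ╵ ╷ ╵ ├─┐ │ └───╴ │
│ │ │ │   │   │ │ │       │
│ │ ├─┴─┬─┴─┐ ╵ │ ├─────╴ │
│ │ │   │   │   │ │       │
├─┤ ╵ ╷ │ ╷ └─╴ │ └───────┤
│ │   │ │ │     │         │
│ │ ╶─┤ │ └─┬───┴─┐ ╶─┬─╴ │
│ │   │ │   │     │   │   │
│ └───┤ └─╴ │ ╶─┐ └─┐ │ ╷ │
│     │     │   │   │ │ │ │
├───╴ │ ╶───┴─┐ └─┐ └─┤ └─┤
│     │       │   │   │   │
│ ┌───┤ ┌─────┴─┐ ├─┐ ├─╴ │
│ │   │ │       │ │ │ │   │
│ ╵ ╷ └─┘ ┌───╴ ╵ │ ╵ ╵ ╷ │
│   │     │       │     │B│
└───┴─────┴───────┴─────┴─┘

Counting cells with exactly 2 passages:
Total corridor cells: 136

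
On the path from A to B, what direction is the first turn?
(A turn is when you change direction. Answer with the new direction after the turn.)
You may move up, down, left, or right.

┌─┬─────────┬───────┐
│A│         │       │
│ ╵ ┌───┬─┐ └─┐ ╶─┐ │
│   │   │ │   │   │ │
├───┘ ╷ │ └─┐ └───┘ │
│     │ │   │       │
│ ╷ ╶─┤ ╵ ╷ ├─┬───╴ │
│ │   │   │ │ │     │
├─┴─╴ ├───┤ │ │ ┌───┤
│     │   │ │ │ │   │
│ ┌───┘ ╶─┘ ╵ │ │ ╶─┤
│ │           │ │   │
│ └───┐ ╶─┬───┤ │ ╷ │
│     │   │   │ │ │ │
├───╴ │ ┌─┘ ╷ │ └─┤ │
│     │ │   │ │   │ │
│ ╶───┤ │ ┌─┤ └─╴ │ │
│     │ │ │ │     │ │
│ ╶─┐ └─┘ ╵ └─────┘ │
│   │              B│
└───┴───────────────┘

Directions: down, right, up, right, right, right, right, down, right, down, right, right, right, down, left, left, down, down, down, down, right, down, left, left, up, up, left, down, left, down, down, right, right, right, right, right
First turn direction: right

Solution:

┌─┬─────────┬───────┐
│A│↱ → → → ↓│       │
│ ╵ ┌───┬─┐ └─┐ ╶─┐ │
│↳ ↑│   │ │↳ ↓│   │ │
├───┘ ╷ │ └─┐ └───┘ │
│     │ │   │↳ → → ↓│
│ ╷ ╶─┤ ╵ ╷ ├─┬───╴ │
│ │   │   │ │ │↓ ← ↲│
├─┴─╴ ├───┤ │ │ ┌───┤
│     │   │ │ │↓│   │
│ ┌───┘ ╶─┘ ╵ │ │ ╶─┤
│ │           │↓│   │
│ └───┐ ╶─┬───┤ │ ╷ │
│     │   │↓ ↰│↓│ │ │
├───╴ │ ┌─┘ ╷ │ └─┤ │
│     │ │↓ ↲│↑│↳ ↓│ │
│ ╶───┤ │ ┌─┤ └─╴ │ │
│     │ │↓│ │↑ ← ↲│ │
│ ╶─┐ └─┘ ╵ └─────┘ │
│   │    ↳ → → → → B│
└───┴───────────────┘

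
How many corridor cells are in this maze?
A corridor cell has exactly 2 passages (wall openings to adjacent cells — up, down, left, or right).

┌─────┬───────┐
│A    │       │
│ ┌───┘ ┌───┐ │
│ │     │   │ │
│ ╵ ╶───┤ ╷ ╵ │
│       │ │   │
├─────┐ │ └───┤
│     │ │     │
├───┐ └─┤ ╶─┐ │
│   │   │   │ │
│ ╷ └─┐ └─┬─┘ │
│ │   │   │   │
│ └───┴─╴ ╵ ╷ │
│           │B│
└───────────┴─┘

Counting cells with exactly 2 passages:
Total corridor cells: 39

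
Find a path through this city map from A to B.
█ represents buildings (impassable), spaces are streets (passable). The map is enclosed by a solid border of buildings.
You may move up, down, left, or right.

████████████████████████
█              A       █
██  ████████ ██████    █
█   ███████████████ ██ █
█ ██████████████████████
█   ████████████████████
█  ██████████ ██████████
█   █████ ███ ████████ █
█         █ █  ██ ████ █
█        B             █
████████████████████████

Finding the shortest path from A to B:
Movement: cardinal only
Path length: 30 steps
Directions: left → left → left → left → left → left → left → left → left → left → left → left → down → down → left → left → down → down → down → down → down → down → right → right → right → right → right → right → right → right

Solution:

████████████████████████
█  ↓←←←←←←←←←←←A       █
██ ↓████████ ██████    █
█↓←↲███████████████ ██ █
█↓██████████████████████
█↓  ████████████████████
█↓ ██████████ ██████████
█↓  █████ ███ ████████ █
█↓        █ █  ██ ████ █
█↳→→→→→→→B             █
████████████████████████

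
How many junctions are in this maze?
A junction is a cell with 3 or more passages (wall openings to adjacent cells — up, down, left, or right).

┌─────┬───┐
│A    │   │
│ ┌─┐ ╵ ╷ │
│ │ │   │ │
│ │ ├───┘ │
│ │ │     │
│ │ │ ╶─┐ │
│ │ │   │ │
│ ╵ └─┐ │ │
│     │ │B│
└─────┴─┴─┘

Checking each cell for number of passages:

Junctions found (3+ passages):
  (2, 4): 3 passages
  (4, 1): 3 passages
Total junctions: 2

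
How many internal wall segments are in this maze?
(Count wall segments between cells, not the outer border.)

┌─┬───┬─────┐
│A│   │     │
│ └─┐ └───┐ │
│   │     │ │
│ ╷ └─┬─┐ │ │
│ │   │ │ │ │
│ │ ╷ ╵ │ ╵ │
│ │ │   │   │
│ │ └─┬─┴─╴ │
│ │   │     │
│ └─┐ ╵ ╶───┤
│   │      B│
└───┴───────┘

Counting internal wall segments:
Total internal walls: 25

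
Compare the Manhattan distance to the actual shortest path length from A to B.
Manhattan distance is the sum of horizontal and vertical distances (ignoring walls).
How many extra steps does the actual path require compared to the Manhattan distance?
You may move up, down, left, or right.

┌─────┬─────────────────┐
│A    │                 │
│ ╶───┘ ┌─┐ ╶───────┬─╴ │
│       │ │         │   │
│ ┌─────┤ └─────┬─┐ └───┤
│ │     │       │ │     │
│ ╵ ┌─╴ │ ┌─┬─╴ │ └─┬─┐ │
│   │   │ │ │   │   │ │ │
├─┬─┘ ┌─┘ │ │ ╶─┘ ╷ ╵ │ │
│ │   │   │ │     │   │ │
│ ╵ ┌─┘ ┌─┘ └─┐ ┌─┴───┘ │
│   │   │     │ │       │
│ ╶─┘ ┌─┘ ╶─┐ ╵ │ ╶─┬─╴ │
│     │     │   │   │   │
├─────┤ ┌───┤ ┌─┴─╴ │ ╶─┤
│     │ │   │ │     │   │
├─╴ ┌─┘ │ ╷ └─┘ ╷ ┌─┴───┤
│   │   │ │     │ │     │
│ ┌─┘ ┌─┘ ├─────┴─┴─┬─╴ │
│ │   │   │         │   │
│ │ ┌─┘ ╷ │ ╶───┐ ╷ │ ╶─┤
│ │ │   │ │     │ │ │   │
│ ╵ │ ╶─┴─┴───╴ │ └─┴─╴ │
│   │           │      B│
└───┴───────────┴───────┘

Manhattan distance: |11 - 0| + |11 - 0| = 22
Actual path length: 54
Extra steps: 54 - 22 = 32

Solution:

┌─────┬─────────────────┐
│A    │↱ → ↓            │
│ ╶───┘ ┌─┐ ╶───────┬─╴ │
│↳ → → ↑│ │↳ → → → ↓│   │
│ ┌─────┤ └─────┬─┐ └───┤
│ │     │       │ │↳ → ↓│
│ ╵ ┌─╴ │ ┌─┬─╴ │ └─┬─┐ │
│   │   │ │ │   │   │ │↓│
├─┬─┘ ┌─┘ │ │ ╶─┘ ╷ ╵ │ │
│ │   │   │ │     │   │↓│
│ ╵ ┌─┘ ┌─┘ └─┐ ┌─┴───┘ │
│   │   │     │ │↓ ← ← ↲│
│ ╶─┘ ┌─┘ ╶─┐ ╵ │ ╶─┬─╴ │
│     │     │   │↳ ↓│   │
├─────┤ ┌───┤ ┌─┴─╴ │ ╶─┤
│     │ │↓ ↰│ │↓ ← ↲│   │
├─╴ ┌─┘ │ ╷ └─┘ ╷ ┌─┴───┤
│   │   │↓│↑ ← ↲│ │     │
│ ┌─┘ ┌─┘ ├─────┴─┴─┬─╴ │
│ │   │↓ ↲│↱ → → ↓  │   │
│ │ ┌─┘ ╷ │ ╶───┐ ╷ │ ╶─┤
│ │ │↓ ↲│ │↑ ← ↰│↓│ │   │
│ ╵ │ ╶─┴─┴───╴ │ └─┴─╴ │
│   │↳ → → → → ↑│↳ → → B│
└───┴───────────┴───────┘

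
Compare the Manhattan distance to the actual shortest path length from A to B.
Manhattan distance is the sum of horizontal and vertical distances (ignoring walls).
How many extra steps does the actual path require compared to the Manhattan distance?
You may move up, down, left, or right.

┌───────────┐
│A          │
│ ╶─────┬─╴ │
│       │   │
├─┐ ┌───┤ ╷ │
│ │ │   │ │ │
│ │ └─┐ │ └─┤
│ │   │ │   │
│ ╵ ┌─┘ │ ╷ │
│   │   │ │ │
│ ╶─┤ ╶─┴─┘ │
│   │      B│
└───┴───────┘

Manhattan distance: |5 - 0| + |5 - 0| = 10
Actual path length: 12
Extra steps: 12 - 10 = 2

Solution:

┌───────────┐
│A → → → → ↓│
│ ╶─────┬─╴ │
│       │↓ ↲│
├─┐ ┌───┤ ╷ │
│ │ │   │↓│ │
│ │ └─┐ │ └─┤
│ │   │ │↳ ↓│
│ ╵ ┌─┘ │ ╷ │
│   │   │ │↓│
│ ╶─┤ ╶─┴─┘ │
│   │      B│
└───┴───────┘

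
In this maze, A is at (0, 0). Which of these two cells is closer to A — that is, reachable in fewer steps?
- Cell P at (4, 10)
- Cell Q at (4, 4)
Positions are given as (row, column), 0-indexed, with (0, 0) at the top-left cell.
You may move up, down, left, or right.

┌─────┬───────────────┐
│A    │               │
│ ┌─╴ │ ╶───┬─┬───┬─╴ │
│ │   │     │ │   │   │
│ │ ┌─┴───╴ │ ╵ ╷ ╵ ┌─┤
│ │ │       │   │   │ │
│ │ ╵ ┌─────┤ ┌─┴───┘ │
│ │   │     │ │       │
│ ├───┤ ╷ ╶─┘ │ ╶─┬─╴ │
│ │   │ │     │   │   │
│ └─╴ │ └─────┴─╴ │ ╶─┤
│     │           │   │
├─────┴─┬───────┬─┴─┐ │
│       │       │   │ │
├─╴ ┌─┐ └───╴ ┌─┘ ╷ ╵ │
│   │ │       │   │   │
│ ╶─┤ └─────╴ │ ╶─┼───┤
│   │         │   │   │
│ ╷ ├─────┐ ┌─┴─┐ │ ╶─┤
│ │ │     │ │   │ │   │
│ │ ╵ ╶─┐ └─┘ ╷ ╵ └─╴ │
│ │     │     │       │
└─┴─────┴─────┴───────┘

Shortest path A → P at (4, 10): 50 steps
Shortest path A → Q at (4, 4): 34 steps

Q is closer (34 steps vs 50 steps).

Path to P:

┌─────┬───────────────┐
│A → ↓│↱ → → → → → → ↓│
│ ┌─╴ │ ╶───┬─┬───┬─╴ │
│ │↓ ↲│↑ ← ↰│ │↓ ↰│↓ ↲│
│ │ ┌─┴───╴ │ ╵ ╷ ╵ ┌─┤
│ │↓│↱ → → ↑│↓ ↲│↑ ↲│ │
│ │ ╵ ┌─────┤ ┌─┴───┘ │
│ │↳ ↑│↓ ↰  │↓│↱ → → ↓│
│ ├───┤ ╷ ╶─┘ │ ╶─┬─╴ │
│ │   │↓│↑ ← ↲│↑ ↰│  P│
│ └─╴ │ └─────┴─╴ │ ╶─┤
│     │↳ → → → → ↑│   │
├─────┴─┬───────┬─┴─┐ │
│       │       │   │ │
├─╴ ┌─┐ └───╴ ┌─┘ ╷ ╵ │
│   │ │       │   │   │
│ ╶─┤ └─────╴ │ ╶─┼───┤
│   │         │   │   │
│ ╷ ├─────┐ ┌─┴─┐ │ ╶─┤
│ │ │     │ │   │ │   │
│ │ ╵ ╶─┐ └─┘ ╷ ╵ └─╴ │
│ │     │     │       │
└─┴─────┴─────┴───────┘

Path to Q:

┌─────┬───────────────┐
│A → ↓│↱ → → → → → → ↓│
│ ┌─╴ │ ╶───┬─┬───┬─╴ │
│ │↓ ↲│↑ ← ↰│ │↓ ↰│↓ ↲│
│ │ ┌─┴───╴ │ ╵ ╷ ╵ ┌─┤
│ │↓│↱ → → ↑│↓ ↲│↑ ↲│ │
│ │ ╵ ┌─────┤ ┌─┴───┘ │
│ │↳ ↑│     │↓│       │
│ ├───┤ ╷ ╶─┘ │ ╶─┬─╴ │
│ │   │ │Q ← ↲│   │   │
│ └─╴ │ └─────┴─╴ │ ╶─┤
│     │           │   │
├─────┴─┬───────┬─┴─┐ │
│       │       │   │ │
├─╴ ┌─┐ └───╴ ┌─┘ ╷ ╵ │
│   │ │       │   │   │
│ ╶─┤ └─────╴ │ ╶─┼───┤
│   │         │   │   │
│ ╷ ├─────┐ ┌─┴─┐ │ ╶─┤
│ │ │     │ │   │ │   │
│ │ ╵ ╶─┐ └─┘ ╷ ╵ └─╴ │
│ │     │     │       │
└─┴─────┴─────┴───────┘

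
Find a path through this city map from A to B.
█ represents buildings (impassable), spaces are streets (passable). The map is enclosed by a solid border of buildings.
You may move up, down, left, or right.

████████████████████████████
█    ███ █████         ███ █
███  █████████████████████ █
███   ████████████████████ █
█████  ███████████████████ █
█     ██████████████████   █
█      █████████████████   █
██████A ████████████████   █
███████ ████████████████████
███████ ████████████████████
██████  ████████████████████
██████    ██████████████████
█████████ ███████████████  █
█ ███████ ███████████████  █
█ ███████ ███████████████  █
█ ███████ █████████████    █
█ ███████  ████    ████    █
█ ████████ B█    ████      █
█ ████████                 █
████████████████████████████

Finding the shortest path from A to B:
Movement: cardinal only
Path length: 15 steps
Directions: right → down → down → down → down → right → right → down → down → down → down → down → right → down → right

Solution:

████████████████████████████
█    ███ █████         ███ █
███  █████████████████████ █
███   ████████████████████ █
█████  ███████████████████ █
█     ██████████████████   █
█      █████████████████   █
██████A↓████████████████   █
███████↓████████████████████
███████↓████████████████████
██████ ↓████████████████████
██████ ↳→↓██████████████████
█████████↓███████████████  █
█ ███████↓███████████████  █
█ ███████↓███████████████  █
█ ███████↓█████████████    █
█ ███████↳↓████    ████    █
█ ████████↳B█    ████      █
█ ████████                 █
████████████████████████████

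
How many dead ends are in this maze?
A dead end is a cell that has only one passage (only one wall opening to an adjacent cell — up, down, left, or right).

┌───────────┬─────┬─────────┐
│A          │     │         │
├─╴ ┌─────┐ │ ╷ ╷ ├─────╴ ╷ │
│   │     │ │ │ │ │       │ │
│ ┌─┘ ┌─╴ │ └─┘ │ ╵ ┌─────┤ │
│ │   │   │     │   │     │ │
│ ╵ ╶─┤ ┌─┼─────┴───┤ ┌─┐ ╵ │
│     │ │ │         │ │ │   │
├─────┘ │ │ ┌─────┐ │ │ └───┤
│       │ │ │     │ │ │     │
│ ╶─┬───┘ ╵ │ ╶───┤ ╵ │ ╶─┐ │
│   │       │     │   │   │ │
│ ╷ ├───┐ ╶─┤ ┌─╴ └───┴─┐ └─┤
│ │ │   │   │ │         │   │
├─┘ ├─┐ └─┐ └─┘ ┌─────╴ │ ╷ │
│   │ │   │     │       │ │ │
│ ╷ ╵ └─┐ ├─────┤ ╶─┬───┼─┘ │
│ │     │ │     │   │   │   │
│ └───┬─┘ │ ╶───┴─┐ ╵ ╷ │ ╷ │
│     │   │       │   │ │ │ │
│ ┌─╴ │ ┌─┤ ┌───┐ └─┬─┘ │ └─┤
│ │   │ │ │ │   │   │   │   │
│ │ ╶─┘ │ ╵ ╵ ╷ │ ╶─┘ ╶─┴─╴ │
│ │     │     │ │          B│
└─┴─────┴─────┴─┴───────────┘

Checking each cell for number of passages:

Dead ends found at positions:
  (0, 0)
  (0, 9)
  (1, 6)
  (3, 2)
  (3, 4)
  (3, 11)
  (4, 8)
  (5, 2)
  (5, 13)
  (6, 0)
  (6, 2)
  (6, 6)
  (7, 2)
  (7, 12)
  (8, 3)
  (8, 7)
  (9, 13)
  (10, 4)
  (10, 9)
  (11, 0)
  (11, 7)
Total dead ends: 21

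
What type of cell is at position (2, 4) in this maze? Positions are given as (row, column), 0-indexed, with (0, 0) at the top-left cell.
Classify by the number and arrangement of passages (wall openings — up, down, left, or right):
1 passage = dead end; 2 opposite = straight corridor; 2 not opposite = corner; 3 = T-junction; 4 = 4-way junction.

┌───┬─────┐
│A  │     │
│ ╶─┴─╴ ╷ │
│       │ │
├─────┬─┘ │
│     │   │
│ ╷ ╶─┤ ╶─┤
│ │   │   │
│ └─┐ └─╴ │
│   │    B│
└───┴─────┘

Checking cell at (2, 4):
Number of passages: 2
Cell type: corner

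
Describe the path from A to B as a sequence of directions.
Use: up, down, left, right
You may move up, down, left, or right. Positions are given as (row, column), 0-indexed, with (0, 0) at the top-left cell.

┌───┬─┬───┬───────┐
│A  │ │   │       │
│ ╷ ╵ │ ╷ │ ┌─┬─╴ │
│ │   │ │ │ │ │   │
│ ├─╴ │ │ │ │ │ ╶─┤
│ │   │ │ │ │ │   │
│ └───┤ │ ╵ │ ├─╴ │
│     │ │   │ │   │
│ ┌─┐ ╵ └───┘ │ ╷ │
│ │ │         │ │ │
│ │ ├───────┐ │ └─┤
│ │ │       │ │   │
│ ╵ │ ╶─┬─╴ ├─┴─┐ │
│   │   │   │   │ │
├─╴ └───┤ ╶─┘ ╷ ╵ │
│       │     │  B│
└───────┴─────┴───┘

Finding the path and converting it to directions:
Path through cells: (0,0) → (1,0) → (2,0) → (3,0) → (3,1) → (3,2) → (4,2) → (4,3) → (3,3) → (2,3) → (1,3) → (0,3) → (0,4) → (1,4) → (2,4) → (3,4) → (3,5) → (2,5) → (1,5) → (0,5) → (0,6) → (0,7) → (0,8) → (1,8) → (1,7) → (2,7) → (2,8) → (3,8) → (3,7) → (4,7) → (5,7) → (5,8) → (6,8) → (7,8)
Directions: down, down, down, right, right, down, right, up, up, up, up, right, down, down, down, right, up, up, up, right, right, right, down, left, down, right, down, left, down, down, right, down, down

Solution:

┌───┬─┬───┬───────┐
│A  │ │↱ ↓│↱ → → ↓│
│ ╷ ╵ │ ╷ │ ┌─┬─╴ │
│↓│   │↑│↓│↑│ │↓ ↲│
│ ├─╴ │ │ │ │ │ ╶─┤
│↓│   │↑│↓│↑│ │↳ ↓│
│ └───┤ │ ╵ │ ├─╴ │
│↳ → ↓│↑│↳ ↑│ │↓ ↲│
│ ┌─┐ ╵ └───┘ │ ╷ │
│ │ │↳ ↑      │↓│ │
│ │ ├───────┐ │ └─┤
│ │ │       │ │↳ ↓│
│ ╵ │ ╶─┬─╴ ├─┴─┐ │
│   │   │   │   │↓│
├─╴ └───┤ ╶─┘ ╷ ╵ │
│       │     │  B│
└───────┴─────┴───┘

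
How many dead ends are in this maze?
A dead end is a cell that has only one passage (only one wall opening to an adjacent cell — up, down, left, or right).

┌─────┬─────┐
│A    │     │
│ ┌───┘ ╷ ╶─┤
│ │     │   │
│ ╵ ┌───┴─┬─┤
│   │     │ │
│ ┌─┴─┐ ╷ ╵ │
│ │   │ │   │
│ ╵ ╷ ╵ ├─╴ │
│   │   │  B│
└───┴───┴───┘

Checking each cell for number of passages:

Dead ends found at positions:
  (0, 2)
  (0, 5)
  (1, 5)
  (2, 2)
  (2, 5)
  (4, 4)
Total dead ends: 6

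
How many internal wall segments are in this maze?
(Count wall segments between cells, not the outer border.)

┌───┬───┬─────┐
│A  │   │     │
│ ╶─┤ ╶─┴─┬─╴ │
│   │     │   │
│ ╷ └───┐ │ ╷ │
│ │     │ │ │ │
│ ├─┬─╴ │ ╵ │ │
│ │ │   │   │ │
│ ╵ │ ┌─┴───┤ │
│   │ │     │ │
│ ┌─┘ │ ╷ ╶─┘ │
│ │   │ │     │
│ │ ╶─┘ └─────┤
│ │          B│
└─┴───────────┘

Counting internal wall segments:
Total internal walls: 36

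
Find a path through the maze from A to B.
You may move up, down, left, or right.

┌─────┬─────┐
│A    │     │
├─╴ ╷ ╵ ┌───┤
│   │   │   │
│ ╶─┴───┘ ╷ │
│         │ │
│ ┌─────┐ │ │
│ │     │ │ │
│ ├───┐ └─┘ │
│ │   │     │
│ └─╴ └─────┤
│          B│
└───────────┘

Finding the shortest path through the maze:
Path length: 12 steps
Directions: right → down → left → down → down → down → down → right → right → right → right → right

Solution:

┌─────┬─────┐
│A ↓  │     │
├─╴ ╷ ╵ ┌───┤
│↓ ↲│   │   │
│ ╶─┴───┘ ╷ │
│↓        │ │
│ ┌─────┐ │ │
│↓│     │ │ │
│ ├───┐ └─┘ │
│↓│   │     │
│ └─╴ └─────┤
│↳ → → → → B│
└───────────┘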